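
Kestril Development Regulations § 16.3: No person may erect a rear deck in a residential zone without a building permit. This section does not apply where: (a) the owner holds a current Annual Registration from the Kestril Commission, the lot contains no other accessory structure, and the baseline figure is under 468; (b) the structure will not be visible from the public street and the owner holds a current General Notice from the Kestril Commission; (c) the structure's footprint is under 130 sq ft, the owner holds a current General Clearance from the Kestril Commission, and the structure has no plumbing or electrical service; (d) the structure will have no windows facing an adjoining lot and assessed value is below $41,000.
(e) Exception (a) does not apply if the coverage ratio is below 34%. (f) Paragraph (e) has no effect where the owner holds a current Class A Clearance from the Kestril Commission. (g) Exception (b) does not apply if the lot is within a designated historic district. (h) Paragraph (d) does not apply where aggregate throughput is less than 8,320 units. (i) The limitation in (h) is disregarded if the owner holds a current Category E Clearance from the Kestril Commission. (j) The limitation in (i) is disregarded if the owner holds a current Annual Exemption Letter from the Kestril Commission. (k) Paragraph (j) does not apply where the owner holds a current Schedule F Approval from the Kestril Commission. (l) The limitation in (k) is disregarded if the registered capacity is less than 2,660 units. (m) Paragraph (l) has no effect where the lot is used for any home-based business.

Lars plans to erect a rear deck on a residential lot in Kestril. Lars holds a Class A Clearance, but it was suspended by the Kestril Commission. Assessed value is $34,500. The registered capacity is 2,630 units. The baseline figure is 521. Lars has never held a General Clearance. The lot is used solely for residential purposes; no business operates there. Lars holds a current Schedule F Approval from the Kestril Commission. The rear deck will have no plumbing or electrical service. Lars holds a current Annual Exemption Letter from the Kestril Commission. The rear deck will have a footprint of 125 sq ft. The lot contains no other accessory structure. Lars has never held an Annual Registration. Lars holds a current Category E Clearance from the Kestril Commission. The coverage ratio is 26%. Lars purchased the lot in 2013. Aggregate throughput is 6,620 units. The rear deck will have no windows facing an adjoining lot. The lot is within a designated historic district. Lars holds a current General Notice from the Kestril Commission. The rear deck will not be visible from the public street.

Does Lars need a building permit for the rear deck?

Exception (a) does not apply: there is no Annual Registration in force.
All of (b)'s requirements are met (the structure will not be visible from the street; a current General Notice is held). However, paragraph (g) must be considered: (g) is triggered — the lot is in a historic district. (b) is therefore removed.
Exception (c) requires that the owner holds a current General Clearance from the Kestril Commission; but the General Clearance is not current, so (c) is unavailable.
Exception (d)'s conditions are all satisfied: no windows face an adjoining lot; assessed value is $34,500, below the $41,000 limit. But applying paragraphs (h)–(m): (h) operates against (d): aggregate throughput is 6,620 units, less than the 8,320 units limit. (i) operates (a current Category E Clearance is held), but yields to (j): (j) is engaged — a current Annual Exemption Letter is held. (k) would limit (j) — a current Schedule F Approval is held — but (l) sets (k) aside: (l) operates against (k): the registered capacity is 2,630 units, less than the 2,660 units limit. (m), which would lift (l), does not operate here — the lot is solely residential. So (d) is unavailable.
None of the exceptions is available; § 16.3 applies in full.

Yes — Lars must obtain a building permit.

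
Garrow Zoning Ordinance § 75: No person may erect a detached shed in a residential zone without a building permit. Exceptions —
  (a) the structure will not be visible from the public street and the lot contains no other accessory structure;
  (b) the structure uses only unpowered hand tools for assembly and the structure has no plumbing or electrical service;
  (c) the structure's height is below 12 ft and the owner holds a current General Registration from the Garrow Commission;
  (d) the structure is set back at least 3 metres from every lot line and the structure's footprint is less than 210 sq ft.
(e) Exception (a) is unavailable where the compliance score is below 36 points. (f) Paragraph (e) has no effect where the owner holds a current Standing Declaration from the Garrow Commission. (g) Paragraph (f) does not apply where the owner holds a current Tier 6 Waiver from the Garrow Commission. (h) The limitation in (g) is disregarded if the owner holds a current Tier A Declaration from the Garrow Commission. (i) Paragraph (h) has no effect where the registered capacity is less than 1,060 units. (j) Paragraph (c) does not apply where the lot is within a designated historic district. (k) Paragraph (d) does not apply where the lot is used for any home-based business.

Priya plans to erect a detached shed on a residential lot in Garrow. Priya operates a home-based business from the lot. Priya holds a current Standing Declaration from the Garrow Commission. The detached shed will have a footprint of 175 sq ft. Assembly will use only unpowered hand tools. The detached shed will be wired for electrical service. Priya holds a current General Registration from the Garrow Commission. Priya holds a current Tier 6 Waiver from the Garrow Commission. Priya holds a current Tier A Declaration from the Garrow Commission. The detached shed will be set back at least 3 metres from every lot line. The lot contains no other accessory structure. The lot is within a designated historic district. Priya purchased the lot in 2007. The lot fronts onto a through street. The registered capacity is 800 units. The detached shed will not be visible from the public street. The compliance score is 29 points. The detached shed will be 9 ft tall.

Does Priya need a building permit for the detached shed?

Exception (a) is satisfied on its face — the structure will not be visible from the street; the lot has no other accessory structure. Turning to paragraphs (e)–(i): (e) operates against (a): the compliance score is 29 points, below the 36 points limit. (f) applies (a current Standing Declaration is held), but is itself disapplied by (g): (g) operates against (f): a current Tier 6 Waiver is held. (h) would limit (g) — a current Tier A Declaration is held — but (i) sets (h) aside: (i) operates — the registered capacity is 800 units, less than the 1,060 units limit. (a) is therefore removed.
Exception (b) does not apply: electrical service is planned.
Exception (c) is satisfied on its face — the structure's height is 9 ft, below the 12 ft limit; a current General Registration is held. But applying paragraph (j): (j) applies — the lot is in a historic district. Exception (c) does not apply.
Exception (d): the setback is at least 3 m on every side; the structure's footprint is 175 sq ft, less than the 210 sq ft limit — every condition holds. But: (k) operates against (d): a home-based business operates on the lot. Exception (d) does not apply.
No exception applies. The general rule governs.

Yes — Priya must obtain a building permit.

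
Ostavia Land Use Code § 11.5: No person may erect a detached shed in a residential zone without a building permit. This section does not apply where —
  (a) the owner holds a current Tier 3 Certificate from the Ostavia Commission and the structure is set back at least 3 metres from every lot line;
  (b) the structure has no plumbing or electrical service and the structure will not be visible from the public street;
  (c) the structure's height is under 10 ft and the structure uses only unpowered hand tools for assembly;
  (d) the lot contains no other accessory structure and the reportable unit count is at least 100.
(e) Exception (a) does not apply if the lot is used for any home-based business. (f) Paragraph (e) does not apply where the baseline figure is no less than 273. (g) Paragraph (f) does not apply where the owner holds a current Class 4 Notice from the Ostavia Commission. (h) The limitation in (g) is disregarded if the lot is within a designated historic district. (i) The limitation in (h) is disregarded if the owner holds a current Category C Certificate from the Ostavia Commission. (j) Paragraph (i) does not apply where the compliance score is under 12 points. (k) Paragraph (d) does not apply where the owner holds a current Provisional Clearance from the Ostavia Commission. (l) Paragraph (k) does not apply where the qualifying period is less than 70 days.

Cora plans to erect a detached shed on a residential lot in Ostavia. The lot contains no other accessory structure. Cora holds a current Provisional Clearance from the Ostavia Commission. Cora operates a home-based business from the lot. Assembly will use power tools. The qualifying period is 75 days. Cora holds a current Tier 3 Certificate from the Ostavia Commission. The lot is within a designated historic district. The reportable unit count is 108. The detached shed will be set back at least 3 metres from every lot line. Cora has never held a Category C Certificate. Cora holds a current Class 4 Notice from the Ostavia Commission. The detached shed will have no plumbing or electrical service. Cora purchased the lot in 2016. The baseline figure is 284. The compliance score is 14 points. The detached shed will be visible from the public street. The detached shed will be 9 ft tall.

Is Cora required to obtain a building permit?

No — exception (a) applies; Cora does not need a building permit.

All of (a)'s requirements are met (a current Tier 3 Certificate is held; the setback is at least 3 m on every side). As to paragraphs (e)–(j): (e) is triggered (a home-based business operates on the lot), but yields to (f): (f) operates against (e): the baseline figure is 284, meeting the 273 threshold. (g) operates (a current Class 4 Notice is held), but is set aside by (h): (h) operates against (g): the lot is in a historic district. (i) is inapplicable (no current Category C Certificate is held), so (h) stands. So (a) applies.
Exception (b) requires that the structure will not be visible from the public street; but the structure will be visible from the street, so (b) is unavailable.
Exception (c) does not apply: assembly uses power tools.
Exception (d): the lot has no other accessory structure; the reportable unit count is 108, meeting the 100 threshold — every condition holds. But: (k) is triggered — a current Provisional Clearance is held. (l) is not engaged (the qualifying period is 75 days, not less than 70 days), so (k) stands. So (d) is unavailable.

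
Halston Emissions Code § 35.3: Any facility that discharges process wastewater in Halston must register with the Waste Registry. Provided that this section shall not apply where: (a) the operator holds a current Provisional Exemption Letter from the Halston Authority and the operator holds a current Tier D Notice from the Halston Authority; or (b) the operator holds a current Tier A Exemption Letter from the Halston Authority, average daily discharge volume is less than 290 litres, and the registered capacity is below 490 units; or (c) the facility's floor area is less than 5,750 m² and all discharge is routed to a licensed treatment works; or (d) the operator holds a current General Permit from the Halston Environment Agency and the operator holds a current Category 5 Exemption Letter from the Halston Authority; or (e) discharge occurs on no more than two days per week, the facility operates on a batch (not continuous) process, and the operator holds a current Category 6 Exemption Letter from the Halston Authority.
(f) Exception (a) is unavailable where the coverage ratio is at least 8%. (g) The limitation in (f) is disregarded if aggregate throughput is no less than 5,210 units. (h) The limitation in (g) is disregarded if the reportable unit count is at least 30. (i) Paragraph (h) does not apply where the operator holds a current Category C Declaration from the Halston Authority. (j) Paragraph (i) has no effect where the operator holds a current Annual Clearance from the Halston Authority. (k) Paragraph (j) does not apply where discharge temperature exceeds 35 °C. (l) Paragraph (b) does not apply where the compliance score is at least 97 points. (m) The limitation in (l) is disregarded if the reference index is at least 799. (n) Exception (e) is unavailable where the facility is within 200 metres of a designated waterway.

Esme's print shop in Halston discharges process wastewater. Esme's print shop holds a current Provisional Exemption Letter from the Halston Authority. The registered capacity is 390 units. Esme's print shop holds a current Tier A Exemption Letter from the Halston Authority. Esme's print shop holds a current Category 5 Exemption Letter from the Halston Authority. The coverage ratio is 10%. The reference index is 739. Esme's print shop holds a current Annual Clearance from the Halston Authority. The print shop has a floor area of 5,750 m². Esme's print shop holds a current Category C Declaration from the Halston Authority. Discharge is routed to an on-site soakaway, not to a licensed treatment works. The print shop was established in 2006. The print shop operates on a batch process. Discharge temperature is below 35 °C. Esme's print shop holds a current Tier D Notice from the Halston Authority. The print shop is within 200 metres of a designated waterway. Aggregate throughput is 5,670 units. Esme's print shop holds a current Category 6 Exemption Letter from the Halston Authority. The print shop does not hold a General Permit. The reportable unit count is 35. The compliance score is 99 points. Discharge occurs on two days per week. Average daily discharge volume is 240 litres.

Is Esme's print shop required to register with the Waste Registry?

Yes — Esme's print shop must register with the Waste Registry.

Exception (a)'s conditions are all satisfied: a current Provisional Exemption Letter is held; a current Tier D Notice is held. But: (f) operates against (a): the coverage ratio is 10%, meeting the 8% threshold. (g) applies (aggregate throughput is 5,670 units, meeting the 5,210 units threshold), but is overridden by (h): (h) operates — the reportable unit count is 35, meeting the 30 threshold. (i) is triggered (a current Category C Declaration is held), but is set aside by (j): (j) operates against (i): a current Annual Clearance is held. (k), which would lift (j), is inapplicable — discharge temperature is below 35 °C. Exception (a) does not apply.
Exception (b): a current Tier A Exemption Letter is held; average daily discharge volume is 240 litres, less than the 290 litres limit; the registered capacity is 390 units, below the 490 units limit — every condition holds. However, paragraphs (l)–(m) must be considered: (l) operates against (b): the compliance score is 99 points, meeting the 97 points threshold. (m), which would lift (l), is inapplicable — the reference index is 739, short of 799. Exception (b) does not apply.
Exception (c) fails — the facility's floor area is 5,750 m², not less than 5,750 m².
Exception (d) requires that the operator holds a current General Permit from the Halston Environment Agency; but no General Permit is held, so (d) is unavailable.
Exception (e): discharge occurs on no more than two days per week; the facility operates on a batch process; a current Category 6 Exemption Letter is held — every condition holds. But: (n) is triggered — the print shop is within 200 m of a designated waterway. (e) is therefore removed.
None of the exceptions is available; § 35.3 applies in full.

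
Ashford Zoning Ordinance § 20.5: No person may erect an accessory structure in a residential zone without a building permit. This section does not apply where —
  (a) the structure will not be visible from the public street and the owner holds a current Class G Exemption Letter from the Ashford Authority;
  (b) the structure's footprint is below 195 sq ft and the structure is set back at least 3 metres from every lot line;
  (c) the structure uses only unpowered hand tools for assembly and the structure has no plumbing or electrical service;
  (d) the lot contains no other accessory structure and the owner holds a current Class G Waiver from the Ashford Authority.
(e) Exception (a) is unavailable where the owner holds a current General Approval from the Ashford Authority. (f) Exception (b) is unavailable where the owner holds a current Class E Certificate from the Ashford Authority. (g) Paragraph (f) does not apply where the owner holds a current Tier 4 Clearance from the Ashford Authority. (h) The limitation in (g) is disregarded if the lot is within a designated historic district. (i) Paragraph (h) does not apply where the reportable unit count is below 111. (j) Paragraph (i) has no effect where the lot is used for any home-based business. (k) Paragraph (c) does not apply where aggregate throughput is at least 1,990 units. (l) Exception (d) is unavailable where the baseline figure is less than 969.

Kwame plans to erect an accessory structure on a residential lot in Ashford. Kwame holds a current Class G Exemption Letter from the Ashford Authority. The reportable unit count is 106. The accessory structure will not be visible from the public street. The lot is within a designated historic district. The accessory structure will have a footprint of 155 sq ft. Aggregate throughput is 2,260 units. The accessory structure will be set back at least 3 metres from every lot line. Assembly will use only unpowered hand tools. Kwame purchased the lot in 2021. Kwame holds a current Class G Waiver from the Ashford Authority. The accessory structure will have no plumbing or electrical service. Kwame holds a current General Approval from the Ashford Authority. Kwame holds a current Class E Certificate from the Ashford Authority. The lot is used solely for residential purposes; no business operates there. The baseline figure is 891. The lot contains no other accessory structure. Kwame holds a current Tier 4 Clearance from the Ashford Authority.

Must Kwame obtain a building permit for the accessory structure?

No — exception (b) applies; Kwame does not need a building permit.

Exception (a)'s conditions are all satisfied: the structure will not be visible from the street; a current Class G Exemption Letter is held. However, paragraph (e) must be considered: (e) applies — a current General Approval is held. So (a) is unavailable.
Exception (b)'s conditions are all satisfied: the structure's footprint is 155 sq ft, below the 195 sq ft limit; the setback is at least 3 m on every side. Under paragraphs (f)–(j): (f) would limit (b) — a current Class E Certificate is held — but (g) sets (f) aside: (g) applies — a current Tier 4 Clearance is held. (h) is engaged (the lot is in a historic district), but is set aside by (i): (i) operates against (h): the reportable unit count is 106, below the 111 limit. (j), which would lift (i), does not operate here — the lot is solely residential. Exception (b) stands.
All of (c)'s requirements are met (assembly uses only hand tools; there is no plumbing or electrical service). However, paragraph (k) must be considered: (k) operates against (c): aggregate throughput is 2,260 units, meeting the 1,990 units threshold. (c) is therefore removed.
Exception (d)'s conditions are all satisfied: the lot has no other accessory structure; a current Class G Waiver is held. But: (l) is triggered — the baseline figure is 891, less than the 969 limit. (d) is therefore removed.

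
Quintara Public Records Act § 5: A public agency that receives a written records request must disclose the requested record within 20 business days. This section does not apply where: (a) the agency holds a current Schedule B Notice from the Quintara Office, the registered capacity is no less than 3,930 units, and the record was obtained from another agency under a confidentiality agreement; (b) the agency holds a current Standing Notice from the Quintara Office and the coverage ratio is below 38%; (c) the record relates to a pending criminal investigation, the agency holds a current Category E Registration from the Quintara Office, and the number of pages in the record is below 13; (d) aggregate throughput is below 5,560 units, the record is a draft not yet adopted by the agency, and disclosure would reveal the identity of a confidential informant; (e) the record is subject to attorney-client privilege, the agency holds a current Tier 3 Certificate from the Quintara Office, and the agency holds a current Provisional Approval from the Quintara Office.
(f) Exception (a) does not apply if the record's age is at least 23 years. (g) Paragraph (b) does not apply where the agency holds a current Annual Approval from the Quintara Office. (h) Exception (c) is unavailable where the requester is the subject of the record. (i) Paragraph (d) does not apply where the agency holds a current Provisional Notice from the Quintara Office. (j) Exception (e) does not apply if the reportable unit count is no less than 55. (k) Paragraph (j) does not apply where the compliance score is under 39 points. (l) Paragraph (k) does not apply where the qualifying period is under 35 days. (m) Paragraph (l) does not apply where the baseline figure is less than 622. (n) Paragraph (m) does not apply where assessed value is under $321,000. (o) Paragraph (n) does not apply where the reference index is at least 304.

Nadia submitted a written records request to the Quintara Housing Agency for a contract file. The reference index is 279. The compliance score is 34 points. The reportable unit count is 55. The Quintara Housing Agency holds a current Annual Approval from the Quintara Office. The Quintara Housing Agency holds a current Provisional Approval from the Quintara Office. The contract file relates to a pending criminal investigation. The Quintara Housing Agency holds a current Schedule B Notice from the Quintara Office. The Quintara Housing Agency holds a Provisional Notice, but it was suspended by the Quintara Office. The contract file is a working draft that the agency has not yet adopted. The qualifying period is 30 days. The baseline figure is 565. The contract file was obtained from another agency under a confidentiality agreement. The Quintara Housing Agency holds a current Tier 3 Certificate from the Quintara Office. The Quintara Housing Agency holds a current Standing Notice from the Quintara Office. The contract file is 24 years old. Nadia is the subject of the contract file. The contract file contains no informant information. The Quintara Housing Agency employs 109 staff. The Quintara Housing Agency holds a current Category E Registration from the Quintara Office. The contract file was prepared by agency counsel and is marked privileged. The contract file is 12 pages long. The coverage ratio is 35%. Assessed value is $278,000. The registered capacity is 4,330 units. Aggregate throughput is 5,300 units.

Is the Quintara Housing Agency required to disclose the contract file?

Exception (a): a current Schedule B Notice is held; the registered capacity is 4,330 units, meeting the 3,930 units threshold; the contract file was obtained under a confidentiality agreement — every condition holds. Turning to paragraph (f): (f) is engaged — the record's age is 24 years, meeting the 23 years threshold. (a) is therefore removed.
Exception (b) is satisfied on its face — a current Standing Notice is held; the coverage ratio is 35%, below the 38% limit. However, paragraph (g) must be considered: (g) is engaged — a current Annual Approval is held. Exception (b) does not apply.
Exception (c) is satisfied on its face — the contract file relates to a pending investigation; a current Category E Registration is held; the number of pages in the record is 12, below the 13 limit. However, paragraph (h) must be considered: (h) is triggered — Nadia is the subject of the contract file. (c) is therefore removed.
Exception (d) requires that disclosure would reveal the identity of a confidential informant; but the contract file contains no informant information, so (d) is unavailable.
Exception (e)'s conditions are all satisfied: the contract file is privileged; a current Tier 3 Certificate is held; a current Provisional Approval is held. But applying paragraphs (j)–(o): (j) operates against (e): the reportable unit count is 55, meeting the 55 threshold. (k) would limit (j) — the compliance score is 34 points, under the 39 points limit — but (l) sets (k) aside: (l) is engaged — the qualifying period is 30 days, under the 35 days limit. (m) would limit (l) — the baseline figure is 565, less than the 622 limit — but (n) sets (m) aside: (n) operates against (m): assessed value is $278,000, under the $321,000 limit. (o) is inapplicable (the reference index is 279, short of 304), so (n) stands. (e) is therefore removed.
No exception is made out. the Quintara Housing Agency falls within the general rule.

Yes — the Quintara Housing Agency must disclose the contract file.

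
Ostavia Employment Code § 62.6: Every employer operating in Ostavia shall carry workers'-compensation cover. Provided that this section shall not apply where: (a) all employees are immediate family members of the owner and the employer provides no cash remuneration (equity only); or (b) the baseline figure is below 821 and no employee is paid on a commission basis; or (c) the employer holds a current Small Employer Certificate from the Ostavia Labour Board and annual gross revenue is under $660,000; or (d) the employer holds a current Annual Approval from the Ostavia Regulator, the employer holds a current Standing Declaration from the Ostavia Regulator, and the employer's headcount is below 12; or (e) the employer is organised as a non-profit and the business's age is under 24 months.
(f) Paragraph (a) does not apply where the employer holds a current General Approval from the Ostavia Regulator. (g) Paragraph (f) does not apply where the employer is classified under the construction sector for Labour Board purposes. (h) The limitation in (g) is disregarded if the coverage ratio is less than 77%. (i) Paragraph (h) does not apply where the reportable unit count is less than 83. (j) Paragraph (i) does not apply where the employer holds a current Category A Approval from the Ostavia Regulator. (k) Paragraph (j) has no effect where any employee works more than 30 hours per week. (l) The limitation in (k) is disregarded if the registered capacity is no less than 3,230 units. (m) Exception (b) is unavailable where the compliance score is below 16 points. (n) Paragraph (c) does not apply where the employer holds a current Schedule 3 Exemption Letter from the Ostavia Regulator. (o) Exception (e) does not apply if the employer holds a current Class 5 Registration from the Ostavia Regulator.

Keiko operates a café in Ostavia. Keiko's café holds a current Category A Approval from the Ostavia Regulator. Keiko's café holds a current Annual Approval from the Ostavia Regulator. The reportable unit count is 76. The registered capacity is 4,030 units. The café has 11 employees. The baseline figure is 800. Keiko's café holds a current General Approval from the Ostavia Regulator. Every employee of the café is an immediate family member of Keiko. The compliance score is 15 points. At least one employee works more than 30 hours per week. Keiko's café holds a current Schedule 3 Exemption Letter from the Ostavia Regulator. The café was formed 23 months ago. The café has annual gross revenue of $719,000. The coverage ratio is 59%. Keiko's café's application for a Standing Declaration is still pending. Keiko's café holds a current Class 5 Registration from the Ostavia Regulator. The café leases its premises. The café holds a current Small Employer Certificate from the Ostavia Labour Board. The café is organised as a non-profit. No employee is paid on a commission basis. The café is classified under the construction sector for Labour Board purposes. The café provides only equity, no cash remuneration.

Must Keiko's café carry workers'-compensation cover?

Yes — Keiko's café must carry workers'-compensation cover.

All of (a)'s requirements are met (every employee is an immediate family member; remuneration is equity-only). But applying paragraphs (f)–(l): (f) operates against (a): a current General Approval is held. (g) would limit (f) — the café is classified under the construction sector — but (h) sets (g) aside: (h) operates against (g): the coverage ratio is 59%, less than the 77% limit. (i) is engaged (the reportable unit count is 76, less than the 83 limit), but is set aside by (j): (j) operates against (i): a current Category A Approval is held. (k) would limit (j) — at least one employee exceeds 30 hours/week — but (l) sets (k) aside: (l) applies — the registered capacity is 4,030 units, meeting the 3,230 units threshold. (a) is therefore removed.
Exception (b) is satisfied on its face — the baseline figure is 800, below the 821 limit; no employee is paid on commission. Turning to paragraph (m): (m) operates — the compliance score is 15 points, below the 16 points limit. (b) is therefore removed.
Exception (c) does not apply: annual gross revenue is $719,000, not under $660,000.
Exception (d) fails — the Standing Declaration is not current.
Exception (e)'s conditions are all satisfied: the employer is a non-profit; the business's age is 23 months, under the 24 months limit. But applying paragraph (o): (o) applies — a current Class 5 Registration is held. So (e) is unavailable.
No exception displaces § 62.6.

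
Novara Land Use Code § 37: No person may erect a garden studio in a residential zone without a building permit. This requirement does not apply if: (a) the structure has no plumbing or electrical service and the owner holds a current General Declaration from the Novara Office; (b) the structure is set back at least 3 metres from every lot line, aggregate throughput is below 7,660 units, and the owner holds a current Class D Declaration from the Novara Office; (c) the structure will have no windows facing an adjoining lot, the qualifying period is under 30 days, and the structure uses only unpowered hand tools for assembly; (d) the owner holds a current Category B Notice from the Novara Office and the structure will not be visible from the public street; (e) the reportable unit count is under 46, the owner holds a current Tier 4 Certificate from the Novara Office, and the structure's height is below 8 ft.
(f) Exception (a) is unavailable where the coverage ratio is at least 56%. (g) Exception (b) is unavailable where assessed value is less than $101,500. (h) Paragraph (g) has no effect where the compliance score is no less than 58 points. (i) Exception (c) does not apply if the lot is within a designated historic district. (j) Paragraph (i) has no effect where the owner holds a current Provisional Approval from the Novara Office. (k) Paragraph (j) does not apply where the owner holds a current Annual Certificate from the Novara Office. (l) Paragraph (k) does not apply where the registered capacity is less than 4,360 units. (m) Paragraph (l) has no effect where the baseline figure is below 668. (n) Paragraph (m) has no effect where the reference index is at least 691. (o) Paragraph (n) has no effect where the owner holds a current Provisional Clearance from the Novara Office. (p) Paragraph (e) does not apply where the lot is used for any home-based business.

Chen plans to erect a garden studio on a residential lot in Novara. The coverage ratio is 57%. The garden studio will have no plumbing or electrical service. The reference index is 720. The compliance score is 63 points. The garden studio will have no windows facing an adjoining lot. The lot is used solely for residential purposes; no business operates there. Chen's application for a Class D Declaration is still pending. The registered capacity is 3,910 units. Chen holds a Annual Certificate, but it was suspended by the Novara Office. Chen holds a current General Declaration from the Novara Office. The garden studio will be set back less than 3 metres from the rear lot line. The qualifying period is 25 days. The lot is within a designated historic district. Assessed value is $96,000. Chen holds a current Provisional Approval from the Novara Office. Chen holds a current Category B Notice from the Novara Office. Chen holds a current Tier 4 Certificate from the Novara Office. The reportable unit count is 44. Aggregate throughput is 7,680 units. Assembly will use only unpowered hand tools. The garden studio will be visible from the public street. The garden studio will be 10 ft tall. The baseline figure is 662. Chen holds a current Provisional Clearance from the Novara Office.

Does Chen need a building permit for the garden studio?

No — exception (c) applies; Chen does not need a building permit.

Exception (a) is satisfied on its face — there is no plumbing or electrical service; a current General Declaration is held. Turning to paragraph (f): (f) is triggered — the coverage ratio is 57%, meeting the 56% threshold. (a) is therefore removed.
Exception (b) requires that the structure is set back at least 3 metres from every lot line; but the rear setback is under 3 m, so (b) is unavailable.
Exception (c): no windows face an adjoining lot; the qualifying period is 25 days, under the 30 days limit; assembly uses only hand tools — every condition holds. Considering the limiting provisions: (i) would limit (c) — the lot is in a historic district — but (j) sets (i) aside: (j) operates against (i): a current Provisional Approval is held. (k) is not engaged (there is no Annual Certificate in force), so (j) stands. (c) remains available.
Exception (d) does not apply: the structure will be visible from the street.
Exception (e) fails — the structure's height is 10 ft, not below 8 ft.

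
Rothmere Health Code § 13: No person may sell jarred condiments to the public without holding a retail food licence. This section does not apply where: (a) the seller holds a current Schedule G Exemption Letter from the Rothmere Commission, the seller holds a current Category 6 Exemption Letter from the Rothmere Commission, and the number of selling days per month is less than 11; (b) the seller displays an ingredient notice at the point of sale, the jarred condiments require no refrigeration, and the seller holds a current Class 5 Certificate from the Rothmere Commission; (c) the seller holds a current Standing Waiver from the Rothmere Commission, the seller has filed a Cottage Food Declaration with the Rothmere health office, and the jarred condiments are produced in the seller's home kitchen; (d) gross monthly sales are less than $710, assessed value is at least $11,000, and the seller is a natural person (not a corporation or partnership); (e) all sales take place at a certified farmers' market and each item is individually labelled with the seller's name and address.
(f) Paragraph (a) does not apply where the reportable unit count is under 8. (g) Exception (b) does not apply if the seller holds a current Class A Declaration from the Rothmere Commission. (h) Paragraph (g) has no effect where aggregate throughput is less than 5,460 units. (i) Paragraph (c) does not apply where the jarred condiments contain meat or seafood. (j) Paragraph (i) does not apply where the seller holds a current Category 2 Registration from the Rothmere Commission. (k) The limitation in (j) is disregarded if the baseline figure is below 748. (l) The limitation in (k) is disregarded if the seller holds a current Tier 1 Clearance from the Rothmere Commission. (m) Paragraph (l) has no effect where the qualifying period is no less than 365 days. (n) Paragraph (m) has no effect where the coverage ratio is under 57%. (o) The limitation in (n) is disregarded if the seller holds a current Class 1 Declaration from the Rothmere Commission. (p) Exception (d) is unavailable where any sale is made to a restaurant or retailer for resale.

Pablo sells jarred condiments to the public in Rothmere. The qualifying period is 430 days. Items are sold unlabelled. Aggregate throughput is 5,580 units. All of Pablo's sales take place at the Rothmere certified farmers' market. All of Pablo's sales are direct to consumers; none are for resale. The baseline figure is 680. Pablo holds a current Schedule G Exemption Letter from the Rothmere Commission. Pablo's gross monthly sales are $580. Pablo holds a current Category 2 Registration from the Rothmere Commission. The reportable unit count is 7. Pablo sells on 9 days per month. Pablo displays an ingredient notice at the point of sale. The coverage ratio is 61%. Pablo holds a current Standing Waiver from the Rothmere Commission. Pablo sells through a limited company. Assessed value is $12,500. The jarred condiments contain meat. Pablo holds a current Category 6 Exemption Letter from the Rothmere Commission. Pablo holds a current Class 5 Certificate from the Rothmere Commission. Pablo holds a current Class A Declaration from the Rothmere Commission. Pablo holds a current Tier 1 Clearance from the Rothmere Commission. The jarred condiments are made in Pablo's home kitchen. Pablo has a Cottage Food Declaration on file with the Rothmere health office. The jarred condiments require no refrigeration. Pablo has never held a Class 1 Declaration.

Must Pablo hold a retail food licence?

Yes — Pablo must hold a retail food licence.

Exception (a): a current Schedule G Exemption Letter is held; a current Category 6 Exemption Letter is held; the number of selling days per month is 9, less than the 11 limit — every condition holds. But: (f) operates — the reportable unit count is 7, under the 8 limit. (a) is therefore removed.
Exception (b): an ingredient notice is displayed; the jarred condiments are shelf-stable; a current Class 5 Certificate is held — every condition holds. But: (g) applies — a current Class A Declaration is held. (h) is not triggered (aggregate throughput is 5,580 units, not less than 5,460 units), so (g) stands. So (b) is unavailable.
Exception (c) is satisfied on its face — a current Standing Waiver is held; a Cottage Food Declaration is on file; the jarred condiments are home-kitchen produced. Turning to paragraphs (i)–(o): (i) is triggered — the jarred condiments contain meat. (j) is triggered (a current Category 2 Registration is held), but is set aside by (k): (k) operates against (j): the baseline figure is 680, below the 748 limit. (l) would limit (k) — a current Tier 1 Clearance is held — but (m) sets (l) aside: (m) operates — the qualifying period is 430 days, meeting the 365 days threshold. (n) is not engaged (the coverage ratio is 61%, not under 57%), so (m) stands. Exception (c) does not apply.
Exception (d) fails — the seller operates through a limited company.
Exception (e) requires that each item is individually labelled with the seller's name and address; but items are sold unlabelled, so (e) is unavailable.
No exception is made out. Pablo falls within the general rule.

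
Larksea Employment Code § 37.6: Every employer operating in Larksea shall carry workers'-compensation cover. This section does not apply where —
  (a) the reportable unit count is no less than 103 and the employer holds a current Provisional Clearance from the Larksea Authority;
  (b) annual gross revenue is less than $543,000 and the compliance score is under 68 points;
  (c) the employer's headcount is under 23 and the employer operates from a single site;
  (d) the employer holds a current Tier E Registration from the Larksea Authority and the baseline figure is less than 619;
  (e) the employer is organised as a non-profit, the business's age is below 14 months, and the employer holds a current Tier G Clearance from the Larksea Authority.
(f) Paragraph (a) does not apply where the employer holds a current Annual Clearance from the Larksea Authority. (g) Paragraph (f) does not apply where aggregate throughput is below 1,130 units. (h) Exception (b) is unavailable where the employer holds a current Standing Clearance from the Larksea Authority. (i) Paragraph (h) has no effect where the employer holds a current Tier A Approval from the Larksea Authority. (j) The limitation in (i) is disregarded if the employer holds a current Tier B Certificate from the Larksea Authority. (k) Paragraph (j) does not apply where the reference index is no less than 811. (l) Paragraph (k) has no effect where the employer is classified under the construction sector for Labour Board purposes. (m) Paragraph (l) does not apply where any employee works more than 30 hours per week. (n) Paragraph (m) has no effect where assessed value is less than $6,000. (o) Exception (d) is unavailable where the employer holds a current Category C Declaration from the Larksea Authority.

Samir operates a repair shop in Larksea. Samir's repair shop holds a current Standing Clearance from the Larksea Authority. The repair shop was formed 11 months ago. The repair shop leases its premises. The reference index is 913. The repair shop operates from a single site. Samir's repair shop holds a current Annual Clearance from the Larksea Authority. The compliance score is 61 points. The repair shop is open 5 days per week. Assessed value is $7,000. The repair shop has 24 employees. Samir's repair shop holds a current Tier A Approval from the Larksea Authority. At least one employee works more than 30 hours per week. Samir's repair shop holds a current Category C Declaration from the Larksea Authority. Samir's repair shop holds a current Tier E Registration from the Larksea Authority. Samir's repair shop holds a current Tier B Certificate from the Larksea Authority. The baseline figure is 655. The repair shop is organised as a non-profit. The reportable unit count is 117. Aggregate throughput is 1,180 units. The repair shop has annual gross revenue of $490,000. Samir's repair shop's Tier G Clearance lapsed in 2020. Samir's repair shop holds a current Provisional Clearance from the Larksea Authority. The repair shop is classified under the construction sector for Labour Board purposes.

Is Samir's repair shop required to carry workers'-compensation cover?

No — exception (b) applies; Samir's repair shop is not required to carry workers'-compensation cover.

Exception (a): the reportable unit count is 117, meeting the 103 threshold; a current Provisional Clearance is held — every condition holds. However, paragraphs (f)–(g) must be considered: (f) operates against (a): a current Annual Clearance is held. (g) does not operate here (aggregate throughput is 1,180 units, not below 1,130 units), so (f) stands. Exception (a) does not apply.
Exception (b): annual gross revenue is $490,000, less than the $543,000 limit; the compliance score is 61 points, under the 68 points limit — every condition holds. As to paragraphs (h)–(n): (h) is engaged (a current Standing Clearance is held), but is set aside by (i): (i) operates — a current Tier A Approval is held. (j) is triggered (a current Tier B Certificate is held), but is itself disapplied by (k): (k) operates — the reference index is 913, meeting the 811 threshold. (l) operates (the repair shop is classified under the construction sector), but is itself disapplied by (m): (m) operates against (l): at least one employee exceeds 30 hours/week. (n) does not operate here (assessed value is $7,000, not less than $6,000), so (m) stands. Exception (b) stands.
Exception (c) does not apply: the employer's headcount is 24, not under 23.
Exception (d) requires that the baseline figure is less than 619; but the baseline figure is 655, not less than 619, so (d) is unavailable.
Exception (e) requires that the employer holds a current Tier G Clearance from the Larksea Authority; but the Tier G Clearance is not current, so (e) is unavailable.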